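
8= 8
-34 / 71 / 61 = -34 / 4331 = -0.01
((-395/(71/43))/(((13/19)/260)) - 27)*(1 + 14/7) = -19368651/71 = -272797.90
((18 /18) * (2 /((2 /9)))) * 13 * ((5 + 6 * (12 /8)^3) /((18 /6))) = 3939 /4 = 984.75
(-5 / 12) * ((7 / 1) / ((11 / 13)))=-455 / 132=-3.45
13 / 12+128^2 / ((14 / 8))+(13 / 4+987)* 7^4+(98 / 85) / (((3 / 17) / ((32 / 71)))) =17794761182 / 7455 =2386956.56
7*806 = 5642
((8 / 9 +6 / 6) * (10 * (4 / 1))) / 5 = 136 / 9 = 15.11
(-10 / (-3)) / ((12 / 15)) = 25 / 6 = 4.17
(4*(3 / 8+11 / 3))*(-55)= -5335 / 6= -889.17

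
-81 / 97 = -0.84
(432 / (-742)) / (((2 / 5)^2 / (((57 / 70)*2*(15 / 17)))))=-230850 / 44149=-5.23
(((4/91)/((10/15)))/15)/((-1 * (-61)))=2/27755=0.00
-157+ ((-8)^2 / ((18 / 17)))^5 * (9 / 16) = 2977654917187 / 6561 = 453841627.37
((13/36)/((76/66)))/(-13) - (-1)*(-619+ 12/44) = -618.75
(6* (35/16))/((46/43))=4515/368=12.27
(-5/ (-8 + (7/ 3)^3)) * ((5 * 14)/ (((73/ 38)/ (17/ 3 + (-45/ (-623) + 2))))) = -247334400/ 825119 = -299.76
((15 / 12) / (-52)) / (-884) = 0.00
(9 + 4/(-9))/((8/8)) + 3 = 104/9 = 11.56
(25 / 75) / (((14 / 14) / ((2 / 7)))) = 2 / 21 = 0.10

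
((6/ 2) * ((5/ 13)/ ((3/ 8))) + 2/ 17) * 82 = 261.95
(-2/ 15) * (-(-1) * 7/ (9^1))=-14/ 135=-0.10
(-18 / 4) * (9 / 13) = -81 / 26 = -3.12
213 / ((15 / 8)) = 568 / 5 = 113.60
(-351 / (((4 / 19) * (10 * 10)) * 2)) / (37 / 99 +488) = -660231 / 38679200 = -0.02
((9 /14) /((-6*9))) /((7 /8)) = -2 /147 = -0.01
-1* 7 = -7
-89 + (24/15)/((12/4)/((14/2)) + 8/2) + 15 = -11414/155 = -73.64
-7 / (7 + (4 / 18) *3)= -21 / 23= -0.91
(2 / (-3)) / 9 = -0.07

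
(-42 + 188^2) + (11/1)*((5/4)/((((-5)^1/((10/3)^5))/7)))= 6653386/243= 27380.19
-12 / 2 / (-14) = 3 / 7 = 0.43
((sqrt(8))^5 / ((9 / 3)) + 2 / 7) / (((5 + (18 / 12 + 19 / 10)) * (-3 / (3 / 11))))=-320 * sqrt(2) / 693-5 / 1617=-0.66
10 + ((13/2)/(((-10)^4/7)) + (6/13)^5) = 74447907663/7425860000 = 10.03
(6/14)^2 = 9/49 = 0.18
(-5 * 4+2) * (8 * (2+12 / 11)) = -4896 / 11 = -445.09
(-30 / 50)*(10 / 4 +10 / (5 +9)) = -27 / 14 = -1.93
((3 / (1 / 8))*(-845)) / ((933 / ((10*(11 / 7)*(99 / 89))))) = -73616400 / 193753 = -379.95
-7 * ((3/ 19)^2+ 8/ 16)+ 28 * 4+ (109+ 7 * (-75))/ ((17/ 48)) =-13087309/ 12274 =-1066.26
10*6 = 60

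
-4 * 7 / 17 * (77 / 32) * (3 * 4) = -1617 / 34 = -47.56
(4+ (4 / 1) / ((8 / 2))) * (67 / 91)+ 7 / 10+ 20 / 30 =13781 / 2730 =5.05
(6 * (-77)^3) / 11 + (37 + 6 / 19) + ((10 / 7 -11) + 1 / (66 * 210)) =-65569093901 / 263340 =-248990.26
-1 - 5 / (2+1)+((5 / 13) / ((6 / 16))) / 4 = -94 / 39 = -2.41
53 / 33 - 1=20 / 33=0.61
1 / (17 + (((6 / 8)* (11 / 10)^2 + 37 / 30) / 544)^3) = 278189309952000000 / 4729218286138786009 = 0.06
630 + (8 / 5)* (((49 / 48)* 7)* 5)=4123 / 6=687.17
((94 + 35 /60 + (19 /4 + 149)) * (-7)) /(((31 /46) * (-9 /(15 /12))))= 599725 /1674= 358.26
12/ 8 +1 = 5/ 2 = 2.50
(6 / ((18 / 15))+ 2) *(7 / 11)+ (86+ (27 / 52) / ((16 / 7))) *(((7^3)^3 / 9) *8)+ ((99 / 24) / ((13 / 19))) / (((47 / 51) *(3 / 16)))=1496719216969343 / 483912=3092957432.28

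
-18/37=-0.49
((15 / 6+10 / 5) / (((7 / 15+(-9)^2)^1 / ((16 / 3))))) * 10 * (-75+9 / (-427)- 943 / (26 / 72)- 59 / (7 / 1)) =-26926245000 / 3391661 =-7938.96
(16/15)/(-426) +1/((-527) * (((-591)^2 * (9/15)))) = -490858007/196035707655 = -0.00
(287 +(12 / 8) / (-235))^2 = 18194502769 / 220900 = 82365.34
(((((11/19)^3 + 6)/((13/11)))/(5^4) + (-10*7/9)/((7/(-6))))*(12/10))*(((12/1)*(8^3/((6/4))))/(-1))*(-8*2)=524947.49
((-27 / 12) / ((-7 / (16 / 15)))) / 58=6 / 1015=0.01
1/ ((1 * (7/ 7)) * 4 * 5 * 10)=1/ 200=0.00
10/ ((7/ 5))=50/ 7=7.14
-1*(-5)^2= -25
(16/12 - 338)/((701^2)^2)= -1010/724424828403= -0.00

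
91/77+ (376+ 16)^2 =153665.18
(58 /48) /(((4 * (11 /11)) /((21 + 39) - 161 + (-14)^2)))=2755 /96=28.70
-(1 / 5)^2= -1 / 25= -0.04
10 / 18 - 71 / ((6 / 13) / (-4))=5543 / 9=615.89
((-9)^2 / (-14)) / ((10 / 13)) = -1053 / 140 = -7.52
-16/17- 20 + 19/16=-5373/272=-19.75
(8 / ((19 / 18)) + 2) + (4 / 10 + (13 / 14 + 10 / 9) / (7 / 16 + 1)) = 1568972 / 137655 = 11.40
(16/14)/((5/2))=0.46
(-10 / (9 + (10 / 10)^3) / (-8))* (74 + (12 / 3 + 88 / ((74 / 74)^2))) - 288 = -1069 / 4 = -267.25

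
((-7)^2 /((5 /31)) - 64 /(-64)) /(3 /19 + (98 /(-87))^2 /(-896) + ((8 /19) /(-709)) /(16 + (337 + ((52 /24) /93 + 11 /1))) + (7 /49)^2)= 9898348508521200000 /5744326337812787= 1723.15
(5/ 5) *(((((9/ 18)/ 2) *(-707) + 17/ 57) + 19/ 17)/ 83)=-679595/ 321708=-2.11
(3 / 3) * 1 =1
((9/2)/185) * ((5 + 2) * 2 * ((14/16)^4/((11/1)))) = 151263/8335360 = 0.02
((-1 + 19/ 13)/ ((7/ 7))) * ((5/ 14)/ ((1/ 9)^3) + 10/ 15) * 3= 32889/ 91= 361.42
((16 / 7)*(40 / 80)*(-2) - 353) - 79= -3040 / 7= -434.29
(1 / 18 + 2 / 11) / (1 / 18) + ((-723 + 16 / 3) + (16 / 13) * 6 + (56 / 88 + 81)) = -267856 / 429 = -624.37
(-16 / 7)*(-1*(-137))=-2192 / 7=-313.14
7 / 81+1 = 88 / 81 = 1.09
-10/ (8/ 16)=-20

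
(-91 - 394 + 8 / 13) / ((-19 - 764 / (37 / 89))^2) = -8620593 / 61354183813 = -0.00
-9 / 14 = -0.64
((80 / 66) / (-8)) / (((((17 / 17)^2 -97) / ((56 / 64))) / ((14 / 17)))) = 245 / 215424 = 0.00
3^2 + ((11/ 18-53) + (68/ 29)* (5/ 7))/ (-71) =2520215/ 259434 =9.71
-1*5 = -5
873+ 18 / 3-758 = 121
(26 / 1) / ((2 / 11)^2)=786.50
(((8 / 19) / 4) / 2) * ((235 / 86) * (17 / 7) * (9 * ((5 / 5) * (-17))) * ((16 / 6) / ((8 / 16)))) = -1629960 / 5719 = -285.01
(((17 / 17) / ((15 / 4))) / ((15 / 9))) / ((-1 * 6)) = -2 / 75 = -0.03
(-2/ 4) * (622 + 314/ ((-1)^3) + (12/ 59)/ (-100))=-454297/ 2950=-154.00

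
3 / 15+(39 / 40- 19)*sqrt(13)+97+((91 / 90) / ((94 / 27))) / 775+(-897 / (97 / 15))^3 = -2668889.92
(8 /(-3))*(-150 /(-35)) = -80 /7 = -11.43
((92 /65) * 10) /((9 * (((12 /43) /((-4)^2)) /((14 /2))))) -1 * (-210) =295246 /351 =841.16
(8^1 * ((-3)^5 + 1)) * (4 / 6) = -3872 / 3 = -1290.67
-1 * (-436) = 436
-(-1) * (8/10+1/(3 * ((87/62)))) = 1354/1305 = 1.04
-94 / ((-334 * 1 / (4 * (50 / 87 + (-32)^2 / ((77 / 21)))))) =50349032 / 159819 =315.04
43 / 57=0.75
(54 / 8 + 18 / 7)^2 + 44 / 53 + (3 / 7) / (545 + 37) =353559141 / 4030544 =87.72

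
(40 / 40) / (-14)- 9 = -127 / 14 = -9.07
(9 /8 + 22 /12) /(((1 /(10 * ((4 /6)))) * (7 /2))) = 355 /63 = 5.63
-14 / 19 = -0.74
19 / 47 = 0.40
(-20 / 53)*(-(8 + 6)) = 280 / 53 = 5.28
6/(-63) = -2/21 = -0.10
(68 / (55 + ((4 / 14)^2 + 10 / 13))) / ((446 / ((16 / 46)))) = 173264 / 182474433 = 0.00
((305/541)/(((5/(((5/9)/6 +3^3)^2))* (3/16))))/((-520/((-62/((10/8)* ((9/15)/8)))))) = 129518008928/230717565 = 561.37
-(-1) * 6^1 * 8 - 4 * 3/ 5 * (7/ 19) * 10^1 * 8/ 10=3888/ 95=40.93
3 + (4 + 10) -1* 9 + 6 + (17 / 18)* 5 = 337 / 18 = 18.72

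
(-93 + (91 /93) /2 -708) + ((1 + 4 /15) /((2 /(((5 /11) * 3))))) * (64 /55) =-89968387 /112530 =-799.51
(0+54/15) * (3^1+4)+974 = 4996/5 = 999.20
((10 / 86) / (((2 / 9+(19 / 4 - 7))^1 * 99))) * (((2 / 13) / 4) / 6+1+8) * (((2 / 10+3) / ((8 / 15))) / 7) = -14050 / 3142139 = -0.00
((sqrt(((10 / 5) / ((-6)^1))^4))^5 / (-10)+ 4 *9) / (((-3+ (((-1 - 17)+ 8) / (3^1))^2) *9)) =0.49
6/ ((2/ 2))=6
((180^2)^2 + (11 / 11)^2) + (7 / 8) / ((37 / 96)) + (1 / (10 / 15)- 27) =77682238355 / 74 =1049759977.77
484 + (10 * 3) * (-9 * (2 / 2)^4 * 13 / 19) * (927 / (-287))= 5893022 / 5453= 1080.69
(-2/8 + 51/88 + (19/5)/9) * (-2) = -2977/1980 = -1.50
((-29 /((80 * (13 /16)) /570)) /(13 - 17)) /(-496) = -1653 /12896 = -0.13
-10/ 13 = -0.77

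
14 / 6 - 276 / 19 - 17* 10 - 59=-13748 / 57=-241.19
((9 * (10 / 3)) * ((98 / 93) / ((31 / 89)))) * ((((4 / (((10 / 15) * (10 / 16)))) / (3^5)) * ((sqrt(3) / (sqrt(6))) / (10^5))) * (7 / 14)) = 4361 * sqrt(2) / 486506250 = 0.00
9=9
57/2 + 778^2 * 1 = 1210625/2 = 605312.50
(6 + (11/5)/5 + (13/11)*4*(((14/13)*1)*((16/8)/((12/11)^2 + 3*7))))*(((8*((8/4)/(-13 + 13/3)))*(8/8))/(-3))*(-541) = -400846376/174525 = -2296.78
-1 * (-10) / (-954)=-5 / 477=-0.01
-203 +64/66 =-202.03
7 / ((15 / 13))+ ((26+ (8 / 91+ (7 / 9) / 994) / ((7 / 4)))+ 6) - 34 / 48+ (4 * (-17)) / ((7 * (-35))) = 613602131 / 16281720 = 37.69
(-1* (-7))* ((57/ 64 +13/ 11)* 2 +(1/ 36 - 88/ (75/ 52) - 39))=-670.88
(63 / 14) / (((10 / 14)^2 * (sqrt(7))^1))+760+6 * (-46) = 63 * sqrt(7) / 50+484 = 487.33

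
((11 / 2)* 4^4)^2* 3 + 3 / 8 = 5947392.38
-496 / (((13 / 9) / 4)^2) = -642816 / 169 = -3803.64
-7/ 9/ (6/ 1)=-7/ 54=-0.13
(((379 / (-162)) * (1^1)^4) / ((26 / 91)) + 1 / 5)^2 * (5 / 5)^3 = 167469481 / 2624400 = 63.81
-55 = -55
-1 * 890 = -890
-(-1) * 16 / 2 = 8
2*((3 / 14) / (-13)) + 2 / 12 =73 / 546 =0.13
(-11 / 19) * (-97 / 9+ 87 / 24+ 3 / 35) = 195899 / 47880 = 4.09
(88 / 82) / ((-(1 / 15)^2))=-9900 / 41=-241.46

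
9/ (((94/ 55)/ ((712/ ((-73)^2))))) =176220/ 250463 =0.70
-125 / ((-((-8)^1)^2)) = 125 / 64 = 1.95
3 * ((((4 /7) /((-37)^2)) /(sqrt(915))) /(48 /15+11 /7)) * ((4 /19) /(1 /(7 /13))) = 112 * sqrt(915) /3444662741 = 0.00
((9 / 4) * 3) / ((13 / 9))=243 / 52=4.67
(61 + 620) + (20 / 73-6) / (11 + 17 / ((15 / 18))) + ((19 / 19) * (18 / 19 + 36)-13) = 153468924 / 217759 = 704.77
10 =10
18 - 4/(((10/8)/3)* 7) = 582/35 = 16.63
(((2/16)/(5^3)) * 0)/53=0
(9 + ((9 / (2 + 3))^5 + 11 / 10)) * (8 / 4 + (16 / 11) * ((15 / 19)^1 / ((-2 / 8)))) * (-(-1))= -49111433 / 653125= -75.19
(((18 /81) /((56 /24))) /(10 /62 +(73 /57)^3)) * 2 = 1913661 /22724611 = 0.08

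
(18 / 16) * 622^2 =870489 / 2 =435244.50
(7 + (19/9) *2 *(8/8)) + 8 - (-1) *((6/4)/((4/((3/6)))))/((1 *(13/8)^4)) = 4947965/257049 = 19.25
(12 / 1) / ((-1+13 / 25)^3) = -15625 / 144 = -108.51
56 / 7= 8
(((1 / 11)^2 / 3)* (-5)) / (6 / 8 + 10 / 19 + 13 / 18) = -1140 / 165407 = -0.01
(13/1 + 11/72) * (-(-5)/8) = 4735/576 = 8.22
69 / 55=1.25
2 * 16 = 32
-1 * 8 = -8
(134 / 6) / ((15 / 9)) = 67 / 5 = 13.40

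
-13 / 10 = -1.30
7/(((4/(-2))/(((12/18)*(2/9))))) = -14/27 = -0.52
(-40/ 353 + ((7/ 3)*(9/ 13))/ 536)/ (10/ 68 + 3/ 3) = -4612219/ 47964228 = -0.10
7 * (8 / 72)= 7 / 9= 0.78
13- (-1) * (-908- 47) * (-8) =7653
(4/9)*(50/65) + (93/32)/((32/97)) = 1096417/119808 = 9.15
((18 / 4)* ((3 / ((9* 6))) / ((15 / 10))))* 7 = 7 / 6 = 1.17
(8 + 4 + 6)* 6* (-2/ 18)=-12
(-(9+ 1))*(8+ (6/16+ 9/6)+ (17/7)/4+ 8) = -5175/28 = -184.82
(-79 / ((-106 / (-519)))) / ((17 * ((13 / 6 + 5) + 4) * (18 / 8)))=-54668 / 60367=-0.91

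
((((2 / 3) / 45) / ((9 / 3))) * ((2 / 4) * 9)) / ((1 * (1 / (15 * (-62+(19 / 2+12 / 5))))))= -167 / 10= -16.70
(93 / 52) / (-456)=-31 / 7904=-0.00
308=308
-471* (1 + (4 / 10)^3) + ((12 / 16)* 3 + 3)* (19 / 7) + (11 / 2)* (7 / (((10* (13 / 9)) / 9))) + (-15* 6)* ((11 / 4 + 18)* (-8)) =47050557 / 3250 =14477.09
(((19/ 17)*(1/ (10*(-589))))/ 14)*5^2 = -5/ 14756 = -0.00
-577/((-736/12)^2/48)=-15579/2116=-7.36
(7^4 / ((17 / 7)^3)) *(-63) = -51883209 / 4913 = -10560.39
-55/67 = -0.82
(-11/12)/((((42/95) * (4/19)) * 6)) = -19855/12096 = -1.64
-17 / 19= -0.89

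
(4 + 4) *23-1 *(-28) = 212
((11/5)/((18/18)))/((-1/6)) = -66/5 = -13.20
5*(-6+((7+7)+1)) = 45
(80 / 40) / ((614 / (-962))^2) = 462722 / 94249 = 4.91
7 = 7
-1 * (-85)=85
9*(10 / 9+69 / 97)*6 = 9546 / 97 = 98.41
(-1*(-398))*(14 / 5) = 5572 / 5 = 1114.40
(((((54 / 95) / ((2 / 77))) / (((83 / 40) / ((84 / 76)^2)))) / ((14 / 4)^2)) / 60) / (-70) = -3564 / 14232425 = -0.00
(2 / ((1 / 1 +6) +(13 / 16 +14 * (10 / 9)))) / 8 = 36 / 3365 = 0.01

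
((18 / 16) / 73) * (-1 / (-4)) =9 / 2336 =0.00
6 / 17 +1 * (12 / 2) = 108 / 17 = 6.35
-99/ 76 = -1.30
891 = 891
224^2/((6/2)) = 50176/3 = 16725.33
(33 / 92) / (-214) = -33 / 19688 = -0.00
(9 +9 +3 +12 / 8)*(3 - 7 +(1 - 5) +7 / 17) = -5805 / 34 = -170.74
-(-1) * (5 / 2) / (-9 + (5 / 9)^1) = -45 / 152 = -0.30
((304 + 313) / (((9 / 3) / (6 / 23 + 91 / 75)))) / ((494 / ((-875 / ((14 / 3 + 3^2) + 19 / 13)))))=-10983217 / 309396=-35.50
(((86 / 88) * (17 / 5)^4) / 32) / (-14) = -0.29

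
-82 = -82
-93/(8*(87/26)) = -403/116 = -3.47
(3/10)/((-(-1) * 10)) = 3/100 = 0.03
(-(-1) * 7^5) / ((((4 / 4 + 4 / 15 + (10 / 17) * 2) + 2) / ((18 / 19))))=77144130 / 21527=3583.60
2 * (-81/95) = -162/95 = -1.71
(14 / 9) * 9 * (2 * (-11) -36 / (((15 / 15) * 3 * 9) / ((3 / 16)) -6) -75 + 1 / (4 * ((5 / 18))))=-1349.05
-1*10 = -10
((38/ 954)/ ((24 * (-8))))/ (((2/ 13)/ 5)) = -1235/ 183168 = -0.01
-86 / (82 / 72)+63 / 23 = -68625 / 943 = -72.77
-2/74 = -1/37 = -0.03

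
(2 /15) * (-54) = -36 /5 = -7.20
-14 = -14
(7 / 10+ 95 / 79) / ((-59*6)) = -501 / 93220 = -0.01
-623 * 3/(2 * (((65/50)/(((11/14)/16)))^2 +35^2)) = -807675/1664446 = -0.49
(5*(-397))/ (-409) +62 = 27343/ 409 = 66.85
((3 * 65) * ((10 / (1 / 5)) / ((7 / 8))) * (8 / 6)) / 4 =26000 / 7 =3714.29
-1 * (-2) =2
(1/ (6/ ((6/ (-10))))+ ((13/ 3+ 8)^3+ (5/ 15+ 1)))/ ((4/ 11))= 5575493/ 1080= 5162.49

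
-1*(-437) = 437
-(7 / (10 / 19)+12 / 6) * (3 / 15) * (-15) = 45.90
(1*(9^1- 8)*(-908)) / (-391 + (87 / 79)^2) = 2833414 / 1216331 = 2.33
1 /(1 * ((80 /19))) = 19 /80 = 0.24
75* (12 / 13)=900 / 13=69.23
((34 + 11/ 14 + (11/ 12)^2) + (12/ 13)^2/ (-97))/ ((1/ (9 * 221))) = 10005245807/ 141232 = 70842.63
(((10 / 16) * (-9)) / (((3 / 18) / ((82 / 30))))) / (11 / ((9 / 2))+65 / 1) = -3321 / 2428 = -1.37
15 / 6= 5 / 2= 2.50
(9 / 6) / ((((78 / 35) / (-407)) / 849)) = -12094005 / 52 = -232577.02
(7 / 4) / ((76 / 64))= 28 / 19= 1.47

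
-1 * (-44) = 44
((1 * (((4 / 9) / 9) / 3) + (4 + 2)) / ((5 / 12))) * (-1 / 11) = -5848 / 4455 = -1.31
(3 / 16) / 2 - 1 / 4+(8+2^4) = 763 / 32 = 23.84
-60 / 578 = -0.10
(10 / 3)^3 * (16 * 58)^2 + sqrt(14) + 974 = sqrt(14) + 861210298 / 27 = 31896681.45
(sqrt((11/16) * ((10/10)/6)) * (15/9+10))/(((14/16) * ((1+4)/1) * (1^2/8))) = 8 * sqrt(66)/9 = 7.22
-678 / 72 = -113 / 12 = -9.42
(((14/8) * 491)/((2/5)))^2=295324225/64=4614441.02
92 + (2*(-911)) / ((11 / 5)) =-8098 / 11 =-736.18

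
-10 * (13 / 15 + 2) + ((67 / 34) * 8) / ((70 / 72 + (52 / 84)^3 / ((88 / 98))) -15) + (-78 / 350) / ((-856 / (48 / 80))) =-65171519184557 / 2186090571000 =-29.81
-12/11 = -1.09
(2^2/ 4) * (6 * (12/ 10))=36/ 5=7.20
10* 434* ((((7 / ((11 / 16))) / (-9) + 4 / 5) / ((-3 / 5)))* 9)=711760 / 33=21568.48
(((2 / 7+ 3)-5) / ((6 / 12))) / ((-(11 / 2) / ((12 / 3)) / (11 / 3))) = 64 / 7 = 9.14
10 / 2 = 5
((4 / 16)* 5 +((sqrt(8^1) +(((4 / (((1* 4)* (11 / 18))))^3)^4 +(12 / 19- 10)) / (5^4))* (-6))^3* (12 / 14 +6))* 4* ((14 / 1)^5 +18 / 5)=-397927820074443424586997020222154376858656768* sqrt(2) / 6944831046809663291388622267578125- 80728162898647486514751503712137491676569353060563579955802126 / 1811780432647362799385479363475069944118277587890625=-125589562832.22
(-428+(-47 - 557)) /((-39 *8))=43 /13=3.31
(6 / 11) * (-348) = -189.82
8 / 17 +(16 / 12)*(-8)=-520 / 51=-10.20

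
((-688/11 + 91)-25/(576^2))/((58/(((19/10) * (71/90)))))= 140087731937/190505779200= 0.74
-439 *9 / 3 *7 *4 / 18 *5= -30730 / 3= -10243.33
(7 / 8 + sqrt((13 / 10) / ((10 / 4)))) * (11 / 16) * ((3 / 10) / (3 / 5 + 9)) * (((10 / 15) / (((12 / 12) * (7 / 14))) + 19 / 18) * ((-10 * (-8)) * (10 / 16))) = 2365 * sqrt(13) / 4608 + 82775 / 36864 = 4.10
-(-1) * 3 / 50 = 3 / 50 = 0.06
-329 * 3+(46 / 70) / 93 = -3212662 / 3255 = -986.99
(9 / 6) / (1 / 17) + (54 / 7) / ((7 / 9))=3471 / 98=35.42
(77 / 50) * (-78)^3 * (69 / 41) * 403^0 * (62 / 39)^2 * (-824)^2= -2163227606572032 / 1025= -2110465957631.25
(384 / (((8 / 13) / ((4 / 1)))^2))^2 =263218176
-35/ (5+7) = -35/ 12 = -2.92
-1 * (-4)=4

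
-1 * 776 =-776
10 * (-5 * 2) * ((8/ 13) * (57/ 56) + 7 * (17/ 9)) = -1134200/ 819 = -1384.86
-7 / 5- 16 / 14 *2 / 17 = -913 / 595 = -1.53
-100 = -100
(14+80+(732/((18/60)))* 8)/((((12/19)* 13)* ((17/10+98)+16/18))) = 2794995/117689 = 23.75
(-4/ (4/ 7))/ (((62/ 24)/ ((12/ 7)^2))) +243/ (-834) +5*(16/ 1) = 4328119/ 60326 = 71.75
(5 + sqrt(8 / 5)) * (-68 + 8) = -300 - 24 * sqrt(10) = -375.89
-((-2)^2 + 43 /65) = -303 /65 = -4.66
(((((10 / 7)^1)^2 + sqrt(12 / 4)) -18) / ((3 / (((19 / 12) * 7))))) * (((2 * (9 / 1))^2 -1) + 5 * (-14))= -1879537 / 126 + 33649 * sqrt(3) / 36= -13298.02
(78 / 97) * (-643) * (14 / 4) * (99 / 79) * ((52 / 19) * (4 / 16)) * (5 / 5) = -225918693 / 145597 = -1551.67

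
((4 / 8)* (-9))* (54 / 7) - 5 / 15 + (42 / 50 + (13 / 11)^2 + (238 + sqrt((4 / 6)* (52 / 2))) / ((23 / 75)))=756.85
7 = 7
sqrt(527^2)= 527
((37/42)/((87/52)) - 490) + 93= -724357/1827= -396.47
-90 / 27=-10 / 3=-3.33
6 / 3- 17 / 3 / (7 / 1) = 25 / 21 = 1.19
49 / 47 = 1.04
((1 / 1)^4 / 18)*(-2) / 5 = -1 / 45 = -0.02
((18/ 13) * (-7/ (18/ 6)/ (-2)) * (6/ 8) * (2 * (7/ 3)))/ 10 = 0.57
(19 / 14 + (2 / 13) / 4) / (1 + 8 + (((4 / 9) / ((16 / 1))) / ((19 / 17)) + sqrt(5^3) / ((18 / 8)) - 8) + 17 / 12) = -7253478 / 39872105 + 6601968 * sqrt(5) / 39872105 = 0.19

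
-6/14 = -3/7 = -0.43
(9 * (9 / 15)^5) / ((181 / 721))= 1576827 / 565625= 2.79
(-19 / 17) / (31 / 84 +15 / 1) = -1596 / 21947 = -0.07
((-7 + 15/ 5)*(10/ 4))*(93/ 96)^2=-9.38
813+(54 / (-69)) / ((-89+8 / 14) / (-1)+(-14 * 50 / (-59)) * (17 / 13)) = 812.99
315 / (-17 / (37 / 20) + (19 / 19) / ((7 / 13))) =-9065 / 211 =-42.96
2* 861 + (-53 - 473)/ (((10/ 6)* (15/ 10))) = 1511.60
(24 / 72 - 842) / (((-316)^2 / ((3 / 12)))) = -2525 / 1198272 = -0.00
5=5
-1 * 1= -1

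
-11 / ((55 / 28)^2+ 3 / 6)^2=-6761216 / 11675889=-0.58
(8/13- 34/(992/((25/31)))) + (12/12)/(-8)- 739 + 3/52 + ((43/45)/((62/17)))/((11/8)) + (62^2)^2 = 1461965014250627/98944560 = 14775597.71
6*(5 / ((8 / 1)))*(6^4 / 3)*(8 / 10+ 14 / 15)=2808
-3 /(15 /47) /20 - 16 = -1647 /100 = -16.47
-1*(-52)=52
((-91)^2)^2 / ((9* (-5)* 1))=-68574961 / 45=-1523888.02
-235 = -235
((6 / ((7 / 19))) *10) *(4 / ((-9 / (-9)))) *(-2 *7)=-9120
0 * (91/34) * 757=0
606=606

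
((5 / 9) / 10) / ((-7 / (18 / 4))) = -1 / 28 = -0.04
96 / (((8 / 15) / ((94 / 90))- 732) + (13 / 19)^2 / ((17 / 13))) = -27690144 / 210886801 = -0.13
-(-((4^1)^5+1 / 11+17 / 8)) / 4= 90307 / 352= 256.55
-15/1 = -15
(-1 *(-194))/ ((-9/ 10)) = -1940/ 9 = -215.56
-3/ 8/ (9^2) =-1/ 216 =-0.00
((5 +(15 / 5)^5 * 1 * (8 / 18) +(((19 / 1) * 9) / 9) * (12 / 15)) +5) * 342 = 227772 / 5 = 45554.40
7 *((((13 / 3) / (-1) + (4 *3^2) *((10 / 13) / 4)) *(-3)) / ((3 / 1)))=-707 / 39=-18.13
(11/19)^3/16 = 1331/109744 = 0.01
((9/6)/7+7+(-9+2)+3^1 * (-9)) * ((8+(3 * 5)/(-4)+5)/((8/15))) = -208125/448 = -464.56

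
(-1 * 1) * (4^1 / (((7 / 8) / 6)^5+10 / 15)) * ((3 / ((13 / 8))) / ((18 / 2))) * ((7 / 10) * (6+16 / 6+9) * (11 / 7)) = -264090157056 / 11042597735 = -23.92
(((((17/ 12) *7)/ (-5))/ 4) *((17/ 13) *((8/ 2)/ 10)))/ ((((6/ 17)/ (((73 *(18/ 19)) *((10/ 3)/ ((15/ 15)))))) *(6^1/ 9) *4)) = -2510543/ 39520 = -63.53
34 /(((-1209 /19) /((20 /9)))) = -12920 /10881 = -1.19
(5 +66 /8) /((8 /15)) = 795 /32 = 24.84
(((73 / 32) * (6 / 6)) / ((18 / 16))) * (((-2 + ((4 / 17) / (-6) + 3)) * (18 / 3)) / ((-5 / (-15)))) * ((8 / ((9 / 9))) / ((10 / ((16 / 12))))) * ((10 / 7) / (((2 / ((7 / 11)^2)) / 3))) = 200312 / 6171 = 32.46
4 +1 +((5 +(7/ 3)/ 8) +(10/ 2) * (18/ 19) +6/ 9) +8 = 10805/ 456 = 23.70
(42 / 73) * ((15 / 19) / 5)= 126 / 1387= 0.09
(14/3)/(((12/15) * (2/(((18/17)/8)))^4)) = 76545/684204032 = 0.00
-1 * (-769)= 769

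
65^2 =4225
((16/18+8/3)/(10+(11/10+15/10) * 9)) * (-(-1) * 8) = 1280/1503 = 0.85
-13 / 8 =-1.62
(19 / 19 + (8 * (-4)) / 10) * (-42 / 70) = 33 / 25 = 1.32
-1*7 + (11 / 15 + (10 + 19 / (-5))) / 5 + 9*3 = 21.39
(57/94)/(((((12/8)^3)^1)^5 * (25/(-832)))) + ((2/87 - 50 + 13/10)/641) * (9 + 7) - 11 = -1280917973992393/104469967620675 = -12.26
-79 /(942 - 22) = -79 /920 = -0.09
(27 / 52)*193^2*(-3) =-3017169 / 52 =-58022.48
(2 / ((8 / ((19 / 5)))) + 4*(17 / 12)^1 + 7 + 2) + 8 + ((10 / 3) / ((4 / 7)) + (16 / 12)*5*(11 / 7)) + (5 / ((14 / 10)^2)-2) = 119003 / 2940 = 40.48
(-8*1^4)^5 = -32768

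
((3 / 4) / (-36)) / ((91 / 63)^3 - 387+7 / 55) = 13365 / 246253232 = 0.00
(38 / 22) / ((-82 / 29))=-551 / 902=-0.61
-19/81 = -0.23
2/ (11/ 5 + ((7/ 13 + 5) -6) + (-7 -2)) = -65/ 236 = -0.28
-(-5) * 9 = 45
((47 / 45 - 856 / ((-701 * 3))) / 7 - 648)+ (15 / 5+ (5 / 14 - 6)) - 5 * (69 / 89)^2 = -2285834755501 / 3498151230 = -653.44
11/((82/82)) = 11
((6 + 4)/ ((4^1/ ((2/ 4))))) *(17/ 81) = 85/ 324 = 0.26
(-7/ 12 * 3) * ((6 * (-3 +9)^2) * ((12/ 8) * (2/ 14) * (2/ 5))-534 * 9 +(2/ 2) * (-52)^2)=36461/ 10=3646.10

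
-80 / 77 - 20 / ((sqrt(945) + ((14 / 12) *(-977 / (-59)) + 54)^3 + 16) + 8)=-24461905330580535441520040240 / 23543434084695949985169886277 + 118078498653269760 *sqrt(105) / 305758884216830519287920601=-1.04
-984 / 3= -328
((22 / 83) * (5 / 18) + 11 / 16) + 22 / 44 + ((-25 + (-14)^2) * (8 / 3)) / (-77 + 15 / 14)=-60278969 / 12704976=-4.74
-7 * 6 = -42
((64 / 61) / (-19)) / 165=-64 / 191235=-0.00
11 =11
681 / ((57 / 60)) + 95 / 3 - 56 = 39473 / 57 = 692.51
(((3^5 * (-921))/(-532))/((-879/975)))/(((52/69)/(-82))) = 15828467175/311752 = 50772.62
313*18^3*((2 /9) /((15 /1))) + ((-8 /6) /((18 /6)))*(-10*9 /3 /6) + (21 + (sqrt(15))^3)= 15*sqrt(15) + 1217989 /45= 27124.52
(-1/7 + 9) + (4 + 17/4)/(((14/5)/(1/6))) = 1047/112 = 9.35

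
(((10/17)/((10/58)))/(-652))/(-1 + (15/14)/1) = -203/2771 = -0.07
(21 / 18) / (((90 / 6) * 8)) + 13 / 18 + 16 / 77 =52099 / 55440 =0.94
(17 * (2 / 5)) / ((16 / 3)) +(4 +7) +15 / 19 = 9929 / 760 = 13.06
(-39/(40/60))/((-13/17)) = 76.50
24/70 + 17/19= 823/665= 1.24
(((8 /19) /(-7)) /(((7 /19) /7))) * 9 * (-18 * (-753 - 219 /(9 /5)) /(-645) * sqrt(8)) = 755712 * sqrt(2) /1505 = 710.13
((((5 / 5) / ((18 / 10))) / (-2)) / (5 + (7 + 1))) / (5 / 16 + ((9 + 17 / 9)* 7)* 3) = -40 / 428649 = -0.00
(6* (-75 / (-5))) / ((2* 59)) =45 / 59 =0.76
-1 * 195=-195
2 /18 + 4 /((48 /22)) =35 /18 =1.94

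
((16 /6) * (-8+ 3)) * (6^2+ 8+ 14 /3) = -5840 /9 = -648.89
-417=-417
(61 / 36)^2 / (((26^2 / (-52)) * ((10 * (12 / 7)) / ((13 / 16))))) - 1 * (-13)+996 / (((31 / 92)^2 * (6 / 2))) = 7023360189953 / 2391275520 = 2937.08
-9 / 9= -1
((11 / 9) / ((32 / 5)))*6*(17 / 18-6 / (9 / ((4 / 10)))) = 671 / 864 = 0.78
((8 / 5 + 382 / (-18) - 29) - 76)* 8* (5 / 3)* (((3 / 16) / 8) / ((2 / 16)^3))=-179456 / 9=-19939.56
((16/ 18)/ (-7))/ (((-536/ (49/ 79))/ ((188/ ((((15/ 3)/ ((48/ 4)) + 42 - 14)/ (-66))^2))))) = 758016/ 5086573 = 0.15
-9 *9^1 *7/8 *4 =-567/2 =-283.50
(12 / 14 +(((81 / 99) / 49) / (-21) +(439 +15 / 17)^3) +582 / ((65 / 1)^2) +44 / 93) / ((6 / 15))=619944565070505647549 / 2913420840330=212789225.81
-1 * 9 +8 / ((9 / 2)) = -65 / 9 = -7.22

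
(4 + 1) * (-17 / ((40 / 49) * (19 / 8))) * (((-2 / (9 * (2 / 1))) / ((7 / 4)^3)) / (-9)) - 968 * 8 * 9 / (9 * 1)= -83427200 / 10773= -7744.10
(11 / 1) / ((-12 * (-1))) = 11 / 12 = 0.92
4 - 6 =-2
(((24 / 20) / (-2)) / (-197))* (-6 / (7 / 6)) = -108 / 6895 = -0.02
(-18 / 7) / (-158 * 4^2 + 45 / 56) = 0.00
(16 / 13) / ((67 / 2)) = 32 / 871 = 0.04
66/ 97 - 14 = -1292/ 97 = -13.32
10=10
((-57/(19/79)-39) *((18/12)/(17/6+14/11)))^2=746600976/73441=10166.00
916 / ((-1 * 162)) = -458 / 81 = -5.65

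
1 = 1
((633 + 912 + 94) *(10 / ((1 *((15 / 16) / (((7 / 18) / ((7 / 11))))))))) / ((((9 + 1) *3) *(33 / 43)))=563816 / 1215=464.05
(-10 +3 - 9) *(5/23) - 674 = -15582/23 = -677.48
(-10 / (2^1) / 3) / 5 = -1 / 3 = -0.33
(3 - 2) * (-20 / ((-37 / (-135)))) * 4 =-10800 / 37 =-291.89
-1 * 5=-5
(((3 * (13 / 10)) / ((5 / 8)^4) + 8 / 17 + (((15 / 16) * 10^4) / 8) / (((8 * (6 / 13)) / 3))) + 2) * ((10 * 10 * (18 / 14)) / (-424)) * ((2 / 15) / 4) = -19995632541 / 2018240000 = -9.91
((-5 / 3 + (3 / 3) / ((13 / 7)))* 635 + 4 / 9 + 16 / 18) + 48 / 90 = -139336 / 195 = -714.54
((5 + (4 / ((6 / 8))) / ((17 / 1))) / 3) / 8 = 271 / 1224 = 0.22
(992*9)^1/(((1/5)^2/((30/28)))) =1674000/7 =239142.86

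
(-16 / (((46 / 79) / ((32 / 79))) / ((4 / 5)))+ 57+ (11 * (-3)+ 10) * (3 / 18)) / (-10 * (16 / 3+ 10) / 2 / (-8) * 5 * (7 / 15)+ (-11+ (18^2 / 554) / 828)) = 50759142 / 13029505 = 3.90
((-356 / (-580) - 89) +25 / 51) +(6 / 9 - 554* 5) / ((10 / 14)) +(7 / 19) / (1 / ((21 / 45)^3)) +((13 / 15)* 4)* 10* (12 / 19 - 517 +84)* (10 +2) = -5811538639532 / 31613625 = -183830.19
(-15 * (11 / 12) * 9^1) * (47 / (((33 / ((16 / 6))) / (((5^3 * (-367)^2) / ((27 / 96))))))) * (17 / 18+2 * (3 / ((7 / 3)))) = -56087193380000 / 567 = -98919212310.41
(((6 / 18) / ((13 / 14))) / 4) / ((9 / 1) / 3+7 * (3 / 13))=7 / 360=0.02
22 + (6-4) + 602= 626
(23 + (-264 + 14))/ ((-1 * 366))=227/ 366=0.62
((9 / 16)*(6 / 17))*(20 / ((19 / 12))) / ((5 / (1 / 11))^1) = 162 / 3553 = 0.05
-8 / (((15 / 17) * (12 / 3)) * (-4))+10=317 / 30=10.57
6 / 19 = 0.32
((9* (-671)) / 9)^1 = -671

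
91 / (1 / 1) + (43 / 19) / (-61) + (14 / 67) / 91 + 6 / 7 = 648855482 / 7066423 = 91.82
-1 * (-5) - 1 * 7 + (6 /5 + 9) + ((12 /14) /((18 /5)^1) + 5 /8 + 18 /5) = 10637 /840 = 12.66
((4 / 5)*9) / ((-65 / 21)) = -756 / 325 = -2.33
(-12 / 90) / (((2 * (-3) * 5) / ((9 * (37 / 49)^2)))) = 1369 / 60025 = 0.02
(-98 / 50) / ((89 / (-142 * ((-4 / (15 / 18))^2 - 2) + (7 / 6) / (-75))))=65878687 / 1001250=65.80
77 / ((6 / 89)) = 6853 / 6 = 1142.17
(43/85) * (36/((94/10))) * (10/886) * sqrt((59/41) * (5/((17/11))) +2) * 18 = 139320 * sqrt(3233383)/246708029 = 1.02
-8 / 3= -2.67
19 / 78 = 0.24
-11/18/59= -11/1062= -0.01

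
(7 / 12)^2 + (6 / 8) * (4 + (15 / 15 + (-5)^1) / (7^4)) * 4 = 4264849 / 345744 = 12.34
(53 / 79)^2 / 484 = 2809 / 3020644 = 0.00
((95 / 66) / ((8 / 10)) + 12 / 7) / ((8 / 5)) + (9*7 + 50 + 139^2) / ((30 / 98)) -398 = 4663509013 / 73920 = 63088.60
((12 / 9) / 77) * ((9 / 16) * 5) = 15 / 308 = 0.05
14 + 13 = 27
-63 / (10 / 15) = -189 / 2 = -94.50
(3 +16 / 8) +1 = 6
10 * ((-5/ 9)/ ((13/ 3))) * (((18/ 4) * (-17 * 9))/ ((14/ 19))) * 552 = 60174900/ 91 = 661262.64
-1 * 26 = -26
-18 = -18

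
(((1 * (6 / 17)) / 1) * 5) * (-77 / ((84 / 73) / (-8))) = 16060 / 17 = 944.71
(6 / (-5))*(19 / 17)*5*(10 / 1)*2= -2280 / 17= -134.12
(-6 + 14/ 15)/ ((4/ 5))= -19/ 3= -6.33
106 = 106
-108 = -108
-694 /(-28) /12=347 /168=2.07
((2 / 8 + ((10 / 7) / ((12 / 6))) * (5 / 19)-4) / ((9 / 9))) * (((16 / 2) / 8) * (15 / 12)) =-9475 / 2128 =-4.45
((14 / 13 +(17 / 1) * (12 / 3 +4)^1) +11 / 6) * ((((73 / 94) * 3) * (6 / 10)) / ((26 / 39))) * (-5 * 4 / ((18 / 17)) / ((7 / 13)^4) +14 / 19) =-1818197998408 / 27873209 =-65231.03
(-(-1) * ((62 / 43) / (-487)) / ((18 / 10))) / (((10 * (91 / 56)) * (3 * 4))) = -62 / 7350291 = -0.00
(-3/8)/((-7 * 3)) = 1/56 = 0.02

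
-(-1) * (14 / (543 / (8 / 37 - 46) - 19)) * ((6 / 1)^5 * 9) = -1659740544 / 52277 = -31748.96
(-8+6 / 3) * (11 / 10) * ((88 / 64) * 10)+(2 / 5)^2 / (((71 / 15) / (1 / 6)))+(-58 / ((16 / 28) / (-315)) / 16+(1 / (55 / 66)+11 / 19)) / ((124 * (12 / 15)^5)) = -1137944854539 / 27406499840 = -41.52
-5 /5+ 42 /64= -11 /32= -0.34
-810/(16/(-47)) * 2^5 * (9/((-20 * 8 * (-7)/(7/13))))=34263/104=329.45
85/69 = 1.23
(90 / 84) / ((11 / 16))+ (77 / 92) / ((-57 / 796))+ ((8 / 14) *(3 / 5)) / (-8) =-10268773 / 1009470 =-10.17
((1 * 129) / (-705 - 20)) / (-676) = 129 / 490100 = 0.00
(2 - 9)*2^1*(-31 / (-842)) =-217 / 421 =-0.52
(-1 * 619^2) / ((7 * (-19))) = 383161 / 133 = 2880.91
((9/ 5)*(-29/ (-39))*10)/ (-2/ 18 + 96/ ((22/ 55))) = 0.06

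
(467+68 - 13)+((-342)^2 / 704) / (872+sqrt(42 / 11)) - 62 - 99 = 6042126673 / 16728364 - 29241 * sqrt(462) / 1472096032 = 361.19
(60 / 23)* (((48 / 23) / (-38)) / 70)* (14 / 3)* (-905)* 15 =1303200 / 10051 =129.66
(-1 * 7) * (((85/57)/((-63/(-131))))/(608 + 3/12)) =-44540/1248129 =-0.04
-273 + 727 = 454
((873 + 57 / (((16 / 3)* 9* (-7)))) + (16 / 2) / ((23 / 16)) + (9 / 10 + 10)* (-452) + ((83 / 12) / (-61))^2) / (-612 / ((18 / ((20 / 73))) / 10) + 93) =31868632126967 / 1186180380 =26866.60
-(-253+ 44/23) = 5775/23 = 251.09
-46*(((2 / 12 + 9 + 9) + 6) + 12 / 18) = -1142.33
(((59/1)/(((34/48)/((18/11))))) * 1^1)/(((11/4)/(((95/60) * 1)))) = 161424/2057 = 78.48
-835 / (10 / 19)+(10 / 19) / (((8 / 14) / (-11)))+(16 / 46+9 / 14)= -9762131 / 6118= -1595.64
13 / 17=0.76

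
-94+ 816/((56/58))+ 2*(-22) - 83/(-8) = 40181/56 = 717.52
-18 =-18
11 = 11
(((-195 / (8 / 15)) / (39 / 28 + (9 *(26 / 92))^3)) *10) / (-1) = 63876750 / 311803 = 204.86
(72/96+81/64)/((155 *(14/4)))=129/34720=0.00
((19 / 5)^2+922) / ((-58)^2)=0.28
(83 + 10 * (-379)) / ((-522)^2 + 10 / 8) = -14828 / 1089941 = -0.01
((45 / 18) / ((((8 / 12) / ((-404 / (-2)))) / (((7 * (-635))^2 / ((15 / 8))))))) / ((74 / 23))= 91795784150 / 37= 2480967139.19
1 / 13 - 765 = -9944 / 13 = -764.92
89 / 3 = 29.67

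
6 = 6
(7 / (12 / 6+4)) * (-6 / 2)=-7 / 2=-3.50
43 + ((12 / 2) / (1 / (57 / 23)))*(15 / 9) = 1559 / 23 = 67.78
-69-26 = -95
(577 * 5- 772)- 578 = 1535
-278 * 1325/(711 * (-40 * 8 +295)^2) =-14734/17775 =-0.83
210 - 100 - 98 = 12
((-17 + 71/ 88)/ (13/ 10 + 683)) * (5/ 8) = -11875/ 802912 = -0.01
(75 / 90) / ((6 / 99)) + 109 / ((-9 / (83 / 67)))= -1.25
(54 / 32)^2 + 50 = 13529 / 256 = 52.85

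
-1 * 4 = -4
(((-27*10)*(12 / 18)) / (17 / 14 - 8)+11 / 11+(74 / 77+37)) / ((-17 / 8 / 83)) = -63616512 / 24871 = -2557.86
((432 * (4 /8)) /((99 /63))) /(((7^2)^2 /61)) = 3.49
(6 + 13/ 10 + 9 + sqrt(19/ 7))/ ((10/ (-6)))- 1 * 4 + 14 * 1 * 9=5611/ 50- 3 * sqrt(133)/ 35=111.23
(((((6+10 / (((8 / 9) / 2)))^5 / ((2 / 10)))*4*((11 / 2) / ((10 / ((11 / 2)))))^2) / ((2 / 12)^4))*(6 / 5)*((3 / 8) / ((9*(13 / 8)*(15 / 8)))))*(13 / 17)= 55965431053.29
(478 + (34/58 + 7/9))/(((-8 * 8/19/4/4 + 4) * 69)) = 1188583/648324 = 1.83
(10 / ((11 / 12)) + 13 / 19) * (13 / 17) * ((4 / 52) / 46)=2423 / 163438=0.01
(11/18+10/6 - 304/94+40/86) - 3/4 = -90301/72756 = -1.24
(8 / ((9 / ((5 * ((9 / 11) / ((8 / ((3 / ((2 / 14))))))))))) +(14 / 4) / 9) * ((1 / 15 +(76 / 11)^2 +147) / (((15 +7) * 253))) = 347732161 / 1000126710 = 0.35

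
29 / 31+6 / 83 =1.01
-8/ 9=-0.89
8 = 8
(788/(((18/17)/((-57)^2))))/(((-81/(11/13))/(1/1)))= -26597758/1053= -25259.03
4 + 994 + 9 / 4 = 4001 / 4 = 1000.25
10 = 10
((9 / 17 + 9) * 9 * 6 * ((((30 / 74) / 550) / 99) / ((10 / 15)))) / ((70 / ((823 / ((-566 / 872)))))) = -392378418 / 3769298225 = -0.10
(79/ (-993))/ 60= -79/ 59580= -0.00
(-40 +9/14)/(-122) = 0.32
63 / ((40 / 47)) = 74.02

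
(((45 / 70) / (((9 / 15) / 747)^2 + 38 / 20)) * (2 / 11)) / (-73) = -27900450 / 33108235237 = -0.00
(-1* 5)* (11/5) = -11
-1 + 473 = 472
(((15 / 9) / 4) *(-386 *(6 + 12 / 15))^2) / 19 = 43059844 / 285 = 151087.17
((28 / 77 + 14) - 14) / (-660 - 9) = -4 / 7359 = -0.00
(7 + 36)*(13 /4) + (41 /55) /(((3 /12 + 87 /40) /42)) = 152.66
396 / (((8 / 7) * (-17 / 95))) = -65835 / 34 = -1936.32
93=93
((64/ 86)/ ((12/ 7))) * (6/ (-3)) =-112/ 129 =-0.87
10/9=1.11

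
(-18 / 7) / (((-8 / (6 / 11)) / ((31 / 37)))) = 837 / 5698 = 0.15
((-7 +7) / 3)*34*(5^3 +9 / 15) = 0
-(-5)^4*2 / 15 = -250 / 3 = -83.33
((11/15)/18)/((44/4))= 1/270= 0.00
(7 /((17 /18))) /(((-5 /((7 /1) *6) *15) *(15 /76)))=-44688 /2125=-21.03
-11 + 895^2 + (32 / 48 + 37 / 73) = 801015.17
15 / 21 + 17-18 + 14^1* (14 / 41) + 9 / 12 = 6021 / 1148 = 5.24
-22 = -22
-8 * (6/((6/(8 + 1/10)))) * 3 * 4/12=-324/5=-64.80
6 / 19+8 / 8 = 25 / 19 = 1.32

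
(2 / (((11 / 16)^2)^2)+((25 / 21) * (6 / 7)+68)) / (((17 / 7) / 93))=5202270270 / 1742279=2985.90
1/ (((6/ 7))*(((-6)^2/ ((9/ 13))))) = 7/ 312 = 0.02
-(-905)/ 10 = 181/ 2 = 90.50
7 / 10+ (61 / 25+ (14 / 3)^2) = 24.92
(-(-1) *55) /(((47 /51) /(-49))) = -137445 /47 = -2924.36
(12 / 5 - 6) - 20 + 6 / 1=-88 / 5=-17.60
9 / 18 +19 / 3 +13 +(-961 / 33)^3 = -1773581861 / 71874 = -24676.26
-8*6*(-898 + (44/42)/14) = 2111920/49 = 43100.41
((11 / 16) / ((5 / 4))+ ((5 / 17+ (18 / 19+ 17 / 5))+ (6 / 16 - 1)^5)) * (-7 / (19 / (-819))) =1546122616857 / 1005486080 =1537.69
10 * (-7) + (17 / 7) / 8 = -3903 / 56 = -69.70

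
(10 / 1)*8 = 80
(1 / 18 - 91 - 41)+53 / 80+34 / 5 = -89627 / 720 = -124.48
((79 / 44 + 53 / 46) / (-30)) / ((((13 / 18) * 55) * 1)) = -8949 / 3617900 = -0.00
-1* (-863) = 863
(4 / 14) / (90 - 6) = 1 / 294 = 0.00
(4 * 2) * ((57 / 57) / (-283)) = -8 / 283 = -0.03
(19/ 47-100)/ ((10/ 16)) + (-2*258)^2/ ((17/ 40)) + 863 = 2505617469/ 3995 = 627188.35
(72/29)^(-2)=0.16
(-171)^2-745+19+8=28523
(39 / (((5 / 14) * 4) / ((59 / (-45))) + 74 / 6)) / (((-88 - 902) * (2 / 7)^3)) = -1841567 / 12259280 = -0.15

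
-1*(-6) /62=3 /31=0.10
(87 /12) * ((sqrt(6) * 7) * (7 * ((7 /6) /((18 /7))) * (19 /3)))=1322951 * sqrt(6) /1296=2500.43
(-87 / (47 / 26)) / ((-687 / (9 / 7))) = 6786 / 75341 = 0.09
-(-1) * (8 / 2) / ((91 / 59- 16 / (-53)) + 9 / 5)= 31270 / 28489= 1.10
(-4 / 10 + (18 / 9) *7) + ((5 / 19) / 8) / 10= 20677 / 1520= 13.60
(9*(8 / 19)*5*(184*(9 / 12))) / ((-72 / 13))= -8970 / 19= -472.11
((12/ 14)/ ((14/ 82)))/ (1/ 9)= 2214/ 49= 45.18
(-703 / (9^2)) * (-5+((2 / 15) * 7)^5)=2291112853 / 61509375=37.25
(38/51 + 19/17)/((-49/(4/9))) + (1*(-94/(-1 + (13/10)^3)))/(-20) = 1670680/427329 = 3.91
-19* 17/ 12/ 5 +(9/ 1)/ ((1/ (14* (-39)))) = -295163/ 60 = -4919.38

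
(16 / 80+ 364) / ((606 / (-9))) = -5463 / 1010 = -5.41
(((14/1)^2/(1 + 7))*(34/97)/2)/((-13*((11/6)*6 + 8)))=-833/47918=-0.02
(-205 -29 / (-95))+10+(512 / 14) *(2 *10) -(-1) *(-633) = -64017 / 665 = -96.27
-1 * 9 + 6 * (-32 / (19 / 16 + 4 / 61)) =-198399 / 1223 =-162.22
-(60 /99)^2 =-400 /1089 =-0.37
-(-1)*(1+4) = 5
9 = 9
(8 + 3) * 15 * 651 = 107415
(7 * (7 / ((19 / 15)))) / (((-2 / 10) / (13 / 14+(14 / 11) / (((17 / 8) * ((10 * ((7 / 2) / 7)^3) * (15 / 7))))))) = -1583603 / 7106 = -222.85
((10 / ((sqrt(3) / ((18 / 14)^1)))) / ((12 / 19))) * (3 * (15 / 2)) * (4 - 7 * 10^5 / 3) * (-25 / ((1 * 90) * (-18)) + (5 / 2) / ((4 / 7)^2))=-1652912288875 * sqrt(3) / 6048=-473367735.58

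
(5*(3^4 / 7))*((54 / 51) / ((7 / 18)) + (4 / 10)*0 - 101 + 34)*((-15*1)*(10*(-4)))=-1858707000 / 833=-2231340.94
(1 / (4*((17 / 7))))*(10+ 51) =427 / 68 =6.28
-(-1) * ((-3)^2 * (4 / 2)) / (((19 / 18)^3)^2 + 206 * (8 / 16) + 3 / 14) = 4285540224 / 24903153007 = 0.17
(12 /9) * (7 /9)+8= 244 /27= 9.04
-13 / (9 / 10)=-130 / 9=-14.44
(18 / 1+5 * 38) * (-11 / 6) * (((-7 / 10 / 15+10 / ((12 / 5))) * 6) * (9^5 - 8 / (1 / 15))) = -13887443856 / 25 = -555497754.24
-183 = -183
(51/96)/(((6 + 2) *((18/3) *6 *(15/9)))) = 17/15360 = 0.00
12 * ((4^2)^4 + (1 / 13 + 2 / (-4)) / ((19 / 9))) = 786429.60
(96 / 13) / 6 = 16 / 13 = 1.23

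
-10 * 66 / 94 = -330 / 47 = -7.02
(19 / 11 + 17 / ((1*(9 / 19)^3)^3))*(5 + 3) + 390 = 484461717689522 / 4261625379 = 113680.03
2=2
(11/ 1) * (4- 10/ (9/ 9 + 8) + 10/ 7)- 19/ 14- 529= -60841/ 126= -482.87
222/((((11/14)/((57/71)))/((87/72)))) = 428127/1562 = 274.09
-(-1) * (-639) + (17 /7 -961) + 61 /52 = -581089 /364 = -1596.40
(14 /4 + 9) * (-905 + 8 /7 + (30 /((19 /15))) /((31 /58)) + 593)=-13737050 /4123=-3331.81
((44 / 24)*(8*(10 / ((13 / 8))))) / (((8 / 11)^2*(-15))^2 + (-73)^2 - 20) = 51536320 / 3067376091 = 0.02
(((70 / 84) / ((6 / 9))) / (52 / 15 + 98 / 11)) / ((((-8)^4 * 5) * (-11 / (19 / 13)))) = -285 / 434929664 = -0.00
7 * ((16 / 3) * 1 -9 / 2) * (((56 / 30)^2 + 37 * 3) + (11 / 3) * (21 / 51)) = 1552873 / 2295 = 676.63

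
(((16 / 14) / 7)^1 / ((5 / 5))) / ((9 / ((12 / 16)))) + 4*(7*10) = 41162 / 147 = 280.01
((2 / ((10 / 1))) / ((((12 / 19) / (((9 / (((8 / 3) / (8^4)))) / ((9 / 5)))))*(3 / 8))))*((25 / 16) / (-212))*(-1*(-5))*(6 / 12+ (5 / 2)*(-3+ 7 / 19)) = 77000 / 53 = 1452.83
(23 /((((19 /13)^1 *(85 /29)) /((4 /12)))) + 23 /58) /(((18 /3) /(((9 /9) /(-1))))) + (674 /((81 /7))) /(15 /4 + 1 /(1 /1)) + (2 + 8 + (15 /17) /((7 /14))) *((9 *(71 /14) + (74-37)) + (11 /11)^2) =105789643201 /106221780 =995.93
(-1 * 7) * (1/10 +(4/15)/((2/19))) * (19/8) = -10507/240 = -43.78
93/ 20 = 4.65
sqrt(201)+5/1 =5+sqrt(201) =19.18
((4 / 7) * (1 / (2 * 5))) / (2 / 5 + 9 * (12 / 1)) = 1 / 1897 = 0.00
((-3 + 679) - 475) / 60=67 / 20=3.35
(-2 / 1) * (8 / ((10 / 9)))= -72 / 5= -14.40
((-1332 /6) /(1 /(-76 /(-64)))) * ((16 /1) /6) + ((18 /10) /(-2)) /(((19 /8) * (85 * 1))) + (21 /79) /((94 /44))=-21074082943 /29982475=-702.88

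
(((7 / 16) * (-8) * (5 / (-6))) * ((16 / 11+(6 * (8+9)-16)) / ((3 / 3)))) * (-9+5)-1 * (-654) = -12088 / 33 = -366.30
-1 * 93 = -93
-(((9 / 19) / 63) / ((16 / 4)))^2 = -1 / 283024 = -0.00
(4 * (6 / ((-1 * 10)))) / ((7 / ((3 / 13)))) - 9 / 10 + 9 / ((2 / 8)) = 31869 / 910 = 35.02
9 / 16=0.56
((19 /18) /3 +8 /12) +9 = 541 /54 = 10.02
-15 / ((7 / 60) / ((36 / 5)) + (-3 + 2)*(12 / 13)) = 84240 / 5093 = 16.54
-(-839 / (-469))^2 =-703921 / 219961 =-3.20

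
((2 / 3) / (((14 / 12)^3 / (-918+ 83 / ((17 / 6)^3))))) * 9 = -5821898976 / 1685159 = -3454.81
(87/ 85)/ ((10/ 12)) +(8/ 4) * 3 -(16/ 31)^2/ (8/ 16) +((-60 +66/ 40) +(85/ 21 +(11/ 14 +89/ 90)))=-673886363/ 14703300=-45.83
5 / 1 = 5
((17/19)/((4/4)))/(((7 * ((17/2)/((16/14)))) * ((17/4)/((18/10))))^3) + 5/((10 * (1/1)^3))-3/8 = 396732824782183/3173850367667000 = 0.13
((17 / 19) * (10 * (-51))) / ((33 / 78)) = -225420 / 209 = -1078.56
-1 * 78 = -78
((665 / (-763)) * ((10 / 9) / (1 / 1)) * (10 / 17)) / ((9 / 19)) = -1.20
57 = 57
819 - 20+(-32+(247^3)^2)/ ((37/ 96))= 21799822255104475/ 37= 589184385273093.92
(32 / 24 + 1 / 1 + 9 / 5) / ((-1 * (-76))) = 31 / 570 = 0.05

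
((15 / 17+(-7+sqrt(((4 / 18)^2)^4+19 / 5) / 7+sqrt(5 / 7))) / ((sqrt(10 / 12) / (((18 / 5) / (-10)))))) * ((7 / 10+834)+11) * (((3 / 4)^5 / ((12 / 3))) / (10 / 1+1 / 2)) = -6165153 * sqrt(42) / 25088000 - 2819 * sqrt(4907333874) / 376320000+80146989 * sqrt(30) / 38080000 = 9.41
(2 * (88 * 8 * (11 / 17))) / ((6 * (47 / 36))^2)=557568 / 37553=14.85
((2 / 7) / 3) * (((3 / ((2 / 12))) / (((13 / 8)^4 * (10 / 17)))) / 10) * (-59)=-12324864 / 4998175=-2.47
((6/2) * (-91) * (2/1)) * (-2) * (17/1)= 18564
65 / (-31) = -65 / 31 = -2.10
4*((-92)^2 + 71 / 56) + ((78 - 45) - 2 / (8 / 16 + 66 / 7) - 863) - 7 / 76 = 2442559963 / 73948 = 33030.78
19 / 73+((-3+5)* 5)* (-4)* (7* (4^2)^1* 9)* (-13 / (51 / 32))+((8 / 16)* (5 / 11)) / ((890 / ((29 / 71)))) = 113479348854737 / 345042676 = 328884.97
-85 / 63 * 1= -85 / 63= -1.35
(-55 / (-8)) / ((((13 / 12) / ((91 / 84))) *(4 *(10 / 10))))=55 / 32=1.72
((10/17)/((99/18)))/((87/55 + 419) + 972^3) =25/214659747031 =0.00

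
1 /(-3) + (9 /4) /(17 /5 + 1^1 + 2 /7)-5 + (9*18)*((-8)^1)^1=-2560079 /1968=-1300.85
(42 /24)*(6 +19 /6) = 385 /24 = 16.04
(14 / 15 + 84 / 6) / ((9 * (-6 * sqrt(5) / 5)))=-112 * sqrt(5) / 405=-0.62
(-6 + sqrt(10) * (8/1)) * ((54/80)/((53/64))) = -1296/265 + 1728 * sqrt(10)/265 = 15.73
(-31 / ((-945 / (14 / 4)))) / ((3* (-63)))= -31 / 51030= -0.00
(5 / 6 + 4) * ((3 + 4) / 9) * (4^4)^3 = 1702887424 / 27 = 63069904.59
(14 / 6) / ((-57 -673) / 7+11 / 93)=-1519 / 67813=-0.02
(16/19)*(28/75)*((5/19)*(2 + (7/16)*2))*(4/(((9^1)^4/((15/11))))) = 5152/26053731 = 0.00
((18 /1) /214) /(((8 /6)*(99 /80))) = 60 /1177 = 0.05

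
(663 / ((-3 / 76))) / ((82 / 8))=-67184 / 41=-1638.63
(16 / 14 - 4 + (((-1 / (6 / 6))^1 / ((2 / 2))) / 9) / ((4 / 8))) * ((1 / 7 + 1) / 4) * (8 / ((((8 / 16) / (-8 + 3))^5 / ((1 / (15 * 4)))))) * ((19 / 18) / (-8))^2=21885625 / 107163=204.23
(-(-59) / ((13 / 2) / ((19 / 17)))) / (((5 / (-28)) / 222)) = -13936272 / 1105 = -12612.01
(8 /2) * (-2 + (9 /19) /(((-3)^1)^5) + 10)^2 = 67338436 /263169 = 255.88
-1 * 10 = -10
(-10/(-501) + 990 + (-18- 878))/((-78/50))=-1177600/19539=-60.27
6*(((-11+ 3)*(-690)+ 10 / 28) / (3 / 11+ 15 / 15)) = 26024.54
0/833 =0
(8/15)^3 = 512/3375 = 0.15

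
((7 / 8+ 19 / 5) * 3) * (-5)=-561 / 8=-70.12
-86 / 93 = -0.92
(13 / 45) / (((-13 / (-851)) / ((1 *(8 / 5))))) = 6808 / 225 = 30.26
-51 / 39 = -17 / 13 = -1.31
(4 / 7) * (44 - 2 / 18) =1580 / 63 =25.08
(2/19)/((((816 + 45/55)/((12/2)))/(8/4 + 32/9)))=440/102429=0.00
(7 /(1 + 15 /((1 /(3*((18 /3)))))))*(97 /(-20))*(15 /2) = -2037 /2168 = -0.94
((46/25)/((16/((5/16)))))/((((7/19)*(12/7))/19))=8303/7680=1.08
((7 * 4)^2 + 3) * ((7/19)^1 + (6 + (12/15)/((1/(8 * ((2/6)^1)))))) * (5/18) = 1906901/1026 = 1858.58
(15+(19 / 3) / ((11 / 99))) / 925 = 72 / 925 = 0.08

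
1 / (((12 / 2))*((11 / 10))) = 0.15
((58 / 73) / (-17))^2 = 3364 / 1540081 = 0.00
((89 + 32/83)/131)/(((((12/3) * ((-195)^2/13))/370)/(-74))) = -1.60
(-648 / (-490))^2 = 104976 / 60025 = 1.75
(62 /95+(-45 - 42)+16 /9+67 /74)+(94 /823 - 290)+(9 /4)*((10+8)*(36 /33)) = -188656579609 /572783310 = -329.37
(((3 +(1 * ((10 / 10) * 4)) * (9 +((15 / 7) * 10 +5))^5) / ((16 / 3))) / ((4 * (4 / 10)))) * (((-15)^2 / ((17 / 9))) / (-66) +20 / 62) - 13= -138185127119130541 / 3563160832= -38781613.75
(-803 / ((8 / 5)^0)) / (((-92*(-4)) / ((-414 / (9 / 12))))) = 1204.50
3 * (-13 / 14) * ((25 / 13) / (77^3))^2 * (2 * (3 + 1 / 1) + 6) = -0.00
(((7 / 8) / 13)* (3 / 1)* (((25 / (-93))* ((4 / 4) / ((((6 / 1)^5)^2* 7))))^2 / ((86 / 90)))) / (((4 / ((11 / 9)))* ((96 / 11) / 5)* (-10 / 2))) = -378125 / 126707029446792817240178688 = -0.00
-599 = -599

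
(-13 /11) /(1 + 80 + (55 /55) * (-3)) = -1 /66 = -0.02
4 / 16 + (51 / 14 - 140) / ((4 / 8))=-7629 / 28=-272.46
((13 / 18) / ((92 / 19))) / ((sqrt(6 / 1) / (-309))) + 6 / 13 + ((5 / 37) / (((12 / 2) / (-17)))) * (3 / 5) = 223 / 962 - 25441 * sqrt(6) / 3312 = -18.58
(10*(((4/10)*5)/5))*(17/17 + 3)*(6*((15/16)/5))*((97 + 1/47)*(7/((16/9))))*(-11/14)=-253935/47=-5402.87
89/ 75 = 1.19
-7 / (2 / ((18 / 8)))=-63 / 8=-7.88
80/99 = 0.81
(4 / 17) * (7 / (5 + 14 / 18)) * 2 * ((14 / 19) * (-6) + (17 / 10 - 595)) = -7154721 / 20995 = -340.78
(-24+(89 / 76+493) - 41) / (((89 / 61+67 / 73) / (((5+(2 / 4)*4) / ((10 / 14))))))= 145243501 / 82080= 1769.54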